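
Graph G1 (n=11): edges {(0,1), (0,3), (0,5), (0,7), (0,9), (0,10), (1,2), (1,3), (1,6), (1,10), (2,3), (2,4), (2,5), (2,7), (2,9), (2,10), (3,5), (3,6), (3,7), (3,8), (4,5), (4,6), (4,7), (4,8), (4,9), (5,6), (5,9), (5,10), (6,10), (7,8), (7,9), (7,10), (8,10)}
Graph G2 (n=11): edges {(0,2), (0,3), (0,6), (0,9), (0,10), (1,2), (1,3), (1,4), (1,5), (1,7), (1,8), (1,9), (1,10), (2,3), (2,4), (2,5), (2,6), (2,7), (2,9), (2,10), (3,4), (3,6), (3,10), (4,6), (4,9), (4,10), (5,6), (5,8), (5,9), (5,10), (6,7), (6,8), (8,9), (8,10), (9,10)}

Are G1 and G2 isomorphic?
No, not isomorphic

The graphs are NOT isomorphic.

Counting triangles (3-cliques): G1 has 29, G2 has 42.
Triangle count is an isomorphism invariant, so differing triangle counts rule out isomorphism.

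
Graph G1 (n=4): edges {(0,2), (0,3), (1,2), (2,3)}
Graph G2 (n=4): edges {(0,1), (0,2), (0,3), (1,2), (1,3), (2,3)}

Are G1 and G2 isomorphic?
No, not isomorphic

The graphs are NOT isomorphic.

Counting edges: G1 has 4 edge(s); G2 has 6 edge(s).
Edge count is an isomorphism invariant (a bijection on vertices induces a bijection on edges), so differing edge counts rule out isomorphism.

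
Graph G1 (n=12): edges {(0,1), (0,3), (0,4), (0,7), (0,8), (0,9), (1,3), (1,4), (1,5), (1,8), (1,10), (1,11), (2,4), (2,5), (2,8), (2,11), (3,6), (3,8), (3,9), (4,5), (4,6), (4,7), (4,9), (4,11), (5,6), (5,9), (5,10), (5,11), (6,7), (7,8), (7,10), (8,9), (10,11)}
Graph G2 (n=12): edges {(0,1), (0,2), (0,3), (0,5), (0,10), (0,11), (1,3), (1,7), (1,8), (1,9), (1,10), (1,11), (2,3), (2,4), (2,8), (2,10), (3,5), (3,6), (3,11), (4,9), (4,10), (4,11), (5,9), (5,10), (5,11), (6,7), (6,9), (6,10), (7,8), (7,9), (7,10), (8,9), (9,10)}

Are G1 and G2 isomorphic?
Yes, isomorphic

The graphs are isomorphic.
One valid mapping φ: V(G1) → V(G2): 0→0, 1→1, 2→6, 3→11, 4→10, 5→9, 6→4, 7→2, 8→3, 9→5, 10→8, 11→7

Verify φ preserves adjacency — for each edge of G1, its image is an edge of G2:
  (0,1) → (φ(0),φ(1)) = (0,1) ∈ E(G2) ✓
  (0,3) → (φ(0),φ(3)) = (0,11) ∈ E(G2) ✓
  (0,4) → (φ(0),φ(4)) = (0,10) ∈ E(G2) ✓
  (0,7) → (φ(0),φ(7)) = (0,2) ∈ E(G2) ✓
  (0,8) → (φ(0),φ(8)) = (0,3) ∈ E(G2) ✓
  (0,9) → (φ(0),φ(9)) = (0,5) ∈ E(G2) ✓
  (1,3) → (φ(1),φ(3)) = (1,11) ∈ E(G2) ✓
  (1,4) → (φ(1),φ(4)) = (1,10) ∈ E(G2) ✓
  (1,5) → (φ(1),φ(5)) = (1,9) ∈ E(G2) ✓
  (1,8) → (φ(1),φ(8)) = (1,3) ∈ E(G2) ✓
  (1,10) → (φ(1),φ(10)) = (1,8) ∈ E(G2) ✓
  (1,11) → (φ(1),φ(11)) = (1,7) ∈ E(G2) ✓
  (2,4) → (φ(2),φ(4)) = (6,10) ∈ E(G2) ✓
  (2,5) → (φ(2),φ(5)) = (6,9) ∈ E(G2) ✓
  (2,8) → (φ(2),φ(8)) = (3,6) ∈ E(G2) ✓
  (2,11) → (φ(2),φ(11)) = (6,7) ∈ E(G2) ✓
  (3,6) → (φ(3),φ(6)) = (4,11) ∈ E(G2) ✓
  (3,8) → (φ(3),φ(8)) = (3,11) ∈ E(G2) ✓
  (3,9) → (φ(3),φ(9)) = (5,11) ∈ E(G2) ✓
  (4,5) → (φ(4),φ(5)) = (9,10) ∈ E(G2) ✓
  (4,6) → (φ(4),φ(6)) = (4,10) ∈ E(G2) ✓
  (4,7) → (φ(4),φ(7)) = (2,10) ∈ E(G2) ✓
  (4,9) → (φ(4),φ(9)) = (5,10) ∈ E(G2) ✓
  (4,11) → (φ(4),φ(11)) = (7,10) ∈ E(G2) ✓
  (5,6) → (φ(5),φ(6)) = (4,9) ∈ E(G2) ✓
  (5,9) → (φ(5),φ(9)) = (5,9) ∈ E(G2) ✓
  (5,10) → (φ(5),φ(10)) = (8,9) ∈ E(G2) ✓
  (5,11) → (φ(5),φ(11)) = (7,9) ∈ E(G2) ✓
  (6,7) → (φ(6),φ(7)) = (2,4) ∈ E(G2) ✓
  (7,8) → (φ(7),φ(8)) = (2,3) ∈ E(G2) ✓
  (7,10) → (φ(7),φ(10)) = (2,8) ∈ E(G2) ✓
  (8,9) → (φ(8),φ(9)) = (3,5) ∈ E(G2) ✓
  (10,11) → (φ(10),φ(11)) = (7,8) ∈ E(G2) ✓
All 33 edges of G1 map to edges of G2, and |E(G1)| = |E(G2)| = 33, so φ is a bijection on edges as well as vertices. Hence G1 ≅ G2.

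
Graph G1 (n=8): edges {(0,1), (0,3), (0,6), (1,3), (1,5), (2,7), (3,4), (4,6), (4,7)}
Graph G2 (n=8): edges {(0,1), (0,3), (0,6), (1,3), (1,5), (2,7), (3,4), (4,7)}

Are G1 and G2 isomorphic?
No, not isomorphic

The graphs are NOT isomorphic.

Counting edges: G1 has 9 edge(s); G2 has 8 edge(s).
Edge count is an isomorphism invariant (a bijection on vertices induces a bijection on edges), so differing edge counts rule out isomorphism.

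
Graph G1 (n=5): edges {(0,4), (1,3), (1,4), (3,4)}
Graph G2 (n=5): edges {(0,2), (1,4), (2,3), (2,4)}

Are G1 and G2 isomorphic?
No, not isomorphic

The graphs are NOT isomorphic.

Degrees in G1: deg(0)=1, deg(1)=2, deg(2)=0, deg(3)=2, deg(4)=3.
Sorted degree sequence of G1: [3, 2, 2, 1, 0].
Degrees in G2: deg(0)=1, deg(1)=1, deg(2)=3, deg(3)=1, deg(4)=2.
Sorted degree sequence of G2: [3, 2, 1, 1, 1].
The (sorted) degree sequence is an isomorphism invariant, so since G1 and G2 have different degree sequences they cannot be isomorphic.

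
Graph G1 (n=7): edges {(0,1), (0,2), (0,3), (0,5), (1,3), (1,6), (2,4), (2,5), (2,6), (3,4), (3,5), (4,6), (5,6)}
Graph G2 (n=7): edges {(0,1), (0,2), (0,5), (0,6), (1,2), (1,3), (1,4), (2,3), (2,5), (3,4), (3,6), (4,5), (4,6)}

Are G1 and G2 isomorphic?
Yes, isomorphic

The graphs are isomorphic.
One valid mapping φ: V(G1) → V(G2): 0→2, 1→5, 2→3, 3→0, 4→6, 5→1, 6→4

Verify φ preserves adjacency — for each edge of G1, its image is an edge of G2:
  (0,1) → (φ(0),φ(1)) = (2,5) ∈ E(G2) ✓
  (0,2) → (φ(0),φ(2)) = (2,3) ∈ E(G2) ✓
  (0,3) → (φ(0),φ(3)) = (0,2) ∈ E(G2) ✓
  (0,5) → (φ(0),φ(5)) = (1,2) ∈ E(G2) ✓
  (1,3) → (φ(1),φ(3)) = (0,5) ∈ E(G2) ✓
  (1,6) → (φ(1),φ(6)) = (4,5) ∈ E(G2) ✓
  (2,4) → (φ(2),φ(4)) = (3,6) ∈ E(G2) ✓
  (2,5) → (φ(2),φ(5)) = (1,3) ∈ E(G2) ✓
  (2,6) → (φ(2),φ(6)) = (3,4) ∈ E(G2) ✓
  (3,4) → (φ(3),φ(4)) = (0,6) ∈ E(G2) ✓
  (3,5) → (φ(3),φ(5)) = (0,1) ∈ E(G2) ✓
  (4,6) → (φ(4),φ(6)) = (4,6) ∈ E(G2) ✓
  (5,6) → (φ(5),φ(6)) = (1,4) ∈ E(G2) ✓
All 13 edges of G1 map to edges of G2, and |E(G1)| = |E(G2)| = 13, so φ is a bijection on edges as well as vertices. Hence G1 ≅ G2.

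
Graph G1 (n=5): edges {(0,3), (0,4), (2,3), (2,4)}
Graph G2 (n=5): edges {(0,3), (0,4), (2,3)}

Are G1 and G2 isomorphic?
No, not isomorphic

The graphs are NOT isomorphic.

Counting edges: G1 has 4 edge(s); G2 has 3 edge(s).
Edge count is an isomorphism invariant (a bijection on vertices induces a bijection on edges), so differing edge counts rule out isomorphism.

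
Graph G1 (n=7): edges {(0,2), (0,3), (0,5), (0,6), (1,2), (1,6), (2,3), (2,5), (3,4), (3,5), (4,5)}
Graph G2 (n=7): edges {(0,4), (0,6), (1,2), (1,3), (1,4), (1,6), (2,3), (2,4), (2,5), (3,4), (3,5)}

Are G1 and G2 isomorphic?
Yes, isomorphic

The graphs are isomorphic.
One valid mapping φ: V(G1) → V(G2): 0→4, 1→6, 2→1, 3→2, 4→5, 5→3, 6→0

Verify φ preserves adjacency — for each edge of G1, its image is an edge of G2:
  (0,2) → (φ(0),φ(2)) = (1,4) ∈ E(G2) ✓
  (0,3) → (φ(0),φ(3)) = (2,4) ∈ E(G2) ✓
  (0,5) → (φ(0),φ(5)) = (3,4) ∈ E(G2) ✓
  (0,6) → (φ(0),φ(6)) = (0,4) ∈ E(G2) ✓
  (1,2) → (φ(1),φ(2)) = (1,6) ∈ E(G2) ✓
  (1,6) → (φ(1),φ(6)) = (0,6) ∈ E(G2) ✓
  (2,3) → (φ(2),φ(3)) = (1,2) ∈ E(G2) ✓
  (2,5) → (φ(2),φ(5)) = (1,3) ∈ E(G2) ✓
  (3,4) → (φ(3),φ(4)) = (2,5) ∈ E(G2) ✓
  (3,5) → (φ(3),φ(5)) = (2,3) ∈ E(G2) ✓
  (4,5) → (φ(4),φ(5)) = (3,5) ∈ E(G2) ✓
All 11 edges of G1 map to edges of G2, and |E(G1)| = |E(G2)| = 11, so φ is a bijection on edges as well as vertices. Hence G1 ≅ G2.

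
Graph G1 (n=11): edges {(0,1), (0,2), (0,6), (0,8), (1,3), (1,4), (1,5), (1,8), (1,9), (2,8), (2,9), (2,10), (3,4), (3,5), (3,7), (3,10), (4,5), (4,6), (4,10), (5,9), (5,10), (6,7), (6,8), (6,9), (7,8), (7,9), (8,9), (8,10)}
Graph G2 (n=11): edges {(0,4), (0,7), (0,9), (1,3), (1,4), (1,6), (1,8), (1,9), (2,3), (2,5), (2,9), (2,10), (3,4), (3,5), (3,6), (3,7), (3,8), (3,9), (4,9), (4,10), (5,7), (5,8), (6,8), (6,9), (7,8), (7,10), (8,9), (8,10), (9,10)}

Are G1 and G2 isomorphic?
No, not isomorphic

The graphs are NOT isomorphic.

Degrees in G1: deg(0)=4, deg(1)=6, deg(2)=4, deg(3)=5, deg(4)=5, deg(5)=5, deg(6)=5, deg(7)=4, deg(8)=7, deg(9)=6, deg(10)=5.
Sorted degree sequence of G1: [7, 6, 6, 5, 5, 5, 5, 5, 4, 4, 4].
Degrees in G2: deg(0)=3, deg(1)=5, deg(2)=4, deg(3)=8, deg(4)=5, deg(5)=4, deg(6)=4, deg(7)=5, deg(8)=7, deg(9)=8, deg(10)=5.
Sorted degree sequence of G2: [8, 8, 7, 5, 5, 5, 5, 4, 4, 4, 3].
The (sorted) degree sequence is an isomorphism invariant, so since G1 and G2 have different degree sequences they cannot be isomorphic.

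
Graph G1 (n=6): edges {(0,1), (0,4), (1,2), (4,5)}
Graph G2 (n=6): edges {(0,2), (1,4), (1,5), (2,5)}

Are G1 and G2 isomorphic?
Yes, isomorphic

The graphs are isomorphic.
One valid mapping φ: V(G1) → V(G2): 0→5, 1→1, 2→4, 3→3, 4→2, 5→0

Verify φ preserves adjacency — for each edge of G1, its image is an edge of G2:
  (0,1) → (φ(0),φ(1)) = (1,5) ∈ E(G2) ✓
  (0,4) → (φ(0),φ(4)) = (2,5) ∈ E(G2) ✓
  (1,2) → (φ(1),φ(2)) = (1,4) ∈ E(G2) ✓
  (4,5) → (φ(4),φ(5)) = (0,2) ∈ E(G2) ✓
All 4 edges of G1 map to edges of G2, and |E(G1)| = |E(G2)| = 4, so φ is a bijection on edges as well as vertices. Hence G1 ≅ G2.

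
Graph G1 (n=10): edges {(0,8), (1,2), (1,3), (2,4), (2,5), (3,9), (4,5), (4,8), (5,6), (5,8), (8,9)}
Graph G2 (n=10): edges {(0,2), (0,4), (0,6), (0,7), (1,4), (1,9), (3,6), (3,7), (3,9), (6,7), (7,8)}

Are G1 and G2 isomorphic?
Yes, isomorphic

The graphs are isomorphic.
One valid mapping φ: V(G1) → V(G2): 0→2, 1→9, 2→3, 3→1, 4→6, 5→7, 6→8, 7→5, 8→0, 9→4

Verify φ preserves adjacency — for each edge of G1, its image is an edge of G2:
  (0,8) → (φ(0),φ(8)) = (0,2) ∈ E(G2) ✓
  (1,2) → (φ(1),φ(2)) = (3,9) ∈ E(G2) ✓
  (1,3) → (φ(1),φ(3)) = (1,9) ∈ E(G2) ✓
  (2,4) → (φ(2),φ(4)) = (3,6) ∈ E(G2) ✓
  (2,5) → (φ(2),φ(5)) = (3,7) ∈ E(G2) ✓
  (3,9) → (φ(3),φ(9)) = (1,4) ∈ E(G2) ✓
  (4,5) → (φ(4),φ(5)) = (6,7) ∈ E(G2) ✓
  (4,8) → (φ(4),φ(8)) = (0,6) ∈ E(G2) ✓
  (5,6) → (φ(5),φ(6)) = (7,8) ∈ E(G2) ✓
  (5,8) → (φ(5),φ(8)) = (0,7) ∈ E(G2) ✓
  (8,9) → (φ(8),φ(9)) = (0,4) ∈ E(G2) ✓
All 11 edges of G1 map to edges of G2, and |E(G1)| = |E(G2)| = 11, so φ is a bijection on edges as well as vertices. Hence G1 ≅ G2.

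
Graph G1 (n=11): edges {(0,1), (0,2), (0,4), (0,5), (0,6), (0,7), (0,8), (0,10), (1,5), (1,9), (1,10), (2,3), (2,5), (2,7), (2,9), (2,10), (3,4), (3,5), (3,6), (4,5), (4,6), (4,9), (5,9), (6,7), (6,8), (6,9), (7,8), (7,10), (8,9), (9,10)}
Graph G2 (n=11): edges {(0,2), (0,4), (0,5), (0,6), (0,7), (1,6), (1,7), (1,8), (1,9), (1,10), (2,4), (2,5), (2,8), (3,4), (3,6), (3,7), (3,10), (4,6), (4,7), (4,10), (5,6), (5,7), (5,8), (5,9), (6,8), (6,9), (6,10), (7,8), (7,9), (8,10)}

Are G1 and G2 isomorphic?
Yes, isomorphic

The graphs are isomorphic.
One valid mapping φ: V(G1) → V(G2): 0→6, 1→9, 2→8, 3→2, 4→0, 5→5, 6→4, 7→10, 8→3, 9→7, 10→1

Verify φ preserves adjacency — for each edge of G1, its image is an edge of G2:
  (0,1) → (φ(0),φ(1)) = (6,9) ∈ E(G2) ✓
  (0,2) → (φ(0),φ(2)) = (6,8) ∈ E(G2) ✓
  (0,4) → (φ(0),φ(4)) = (0,6) ∈ E(G2) ✓
  (0,5) → (φ(0),φ(5)) = (5,6) ∈ E(G2) ✓
  (0,6) → (φ(0),φ(6)) = (4,6) ∈ E(G2) ✓
  (0,7) → (φ(0),φ(7)) = (6,10) ∈ E(G2) ✓
  (0,8) → (φ(0),φ(8)) = (3,6) ∈ E(G2) ✓
  (0,10) → (φ(0),φ(10)) = (1,6) ∈ E(G2) ✓
  (1,5) → (φ(1),φ(5)) = (5,9) ∈ E(G2) ✓
  (1,9) → (φ(1),φ(9)) = (7,9) ∈ E(G2) ✓
  (1,10) → (φ(1),φ(10)) = (1,9) ∈ E(G2) ✓
  (2,3) → (φ(2),φ(3)) = (2,8) ∈ E(G2) ✓
  (2,5) → (φ(2),φ(5)) = (5,8) ∈ E(G2) ✓
  (2,7) → (φ(2),φ(7)) = (8,10) ∈ E(G2) ✓
  (2,9) → (φ(2),φ(9)) = (7,8) ∈ E(G2) ✓
  (2,10) → (φ(2),φ(10)) = (1,8) ∈ E(G2) ✓
  (3,4) → (φ(3),φ(4)) = (0,2) ∈ E(G2) ✓
  (3,5) → (φ(3),φ(5)) = (2,5) ∈ E(G2) ✓
  (3,6) → (φ(3),φ(6)) = (2,4) ∈ E(G2) ✓
  (4,5) → (φ(4),φ(5)) = (0,5) ∈ E(G2) ✓
  (4,6) → (φ(4),φ(6)) = (0,4) ∈ E(G2) ✓
  (4,9) → (φ(4),φ(9)) = (0,7) ∈ E(G2) ✓
  (5,9) → (φ(5),φ(9)) = (5,7) ∈ E(G2) ✓
  (6,7) → (φ(6),φ(7)) = (4,10) ∈ E(G2) ✓
  (6,8) → (φ(6),φ(8)) = (3,4) ∈ E(G2) ✓
  (6,9) → (φ(6),φ(9)) = (4,7) ∈ E(G2) ✓
  (7,8) → (φ(7),φ(8)) = (3,10) ∈ E(G2) ✓
  (7,10) → (φ(7),φ(10)) = (1,10) ∈ E(G2) ✓
  (8,9) → (φ(8),φ(9)) = (3,7) ∈ E(G2) ✓
  (9,10) → (φ(9),φ(10)) = (1,7) ∈ E(G2) ✓
All 30 edges of G1 map to edges of G2, and |E(G1)| = |E(G2)| = 30, so φ is a bijection on edges as well as vertices. Hence G1 ≅ G2.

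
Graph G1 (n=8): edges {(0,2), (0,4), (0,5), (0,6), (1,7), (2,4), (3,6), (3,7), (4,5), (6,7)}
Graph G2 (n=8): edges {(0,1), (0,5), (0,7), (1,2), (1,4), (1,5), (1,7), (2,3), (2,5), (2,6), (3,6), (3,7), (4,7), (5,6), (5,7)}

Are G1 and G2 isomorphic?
No, not isomorphic

The graphs are NOT isomorphic.

Counting triangles (3-cliques): G1 has 3, G2 has 8.
Triangle count is an isomorphism invariant, so differing triangle counts rule out isomorphism.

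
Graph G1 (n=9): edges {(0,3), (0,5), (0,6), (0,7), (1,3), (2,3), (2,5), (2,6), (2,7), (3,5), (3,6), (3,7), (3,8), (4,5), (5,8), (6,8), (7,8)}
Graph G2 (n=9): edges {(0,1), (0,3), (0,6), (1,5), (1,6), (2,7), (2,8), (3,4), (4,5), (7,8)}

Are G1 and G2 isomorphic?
No, not isomorphic

The graphs are NOT isomorphic.

Connected components of G1: 1 component(s) with vertex sets [[0, 1, 2, 3, 4, 5, 6, 7, 8]], sizes [9].
Connected components of G2: 2 component(s) with vertex sets [[2, 7, 8], [0, 1, 3, 4, 5, 6]], sizes [3, 6].
The number of connected components (and the multiset of component sizes) is an isomorphism invariant — an isomorphism maps each component of G1 bijectively onto a component of G2. Since G1 has 1 component(s) and G2 has 2, they cannot be isomorphic.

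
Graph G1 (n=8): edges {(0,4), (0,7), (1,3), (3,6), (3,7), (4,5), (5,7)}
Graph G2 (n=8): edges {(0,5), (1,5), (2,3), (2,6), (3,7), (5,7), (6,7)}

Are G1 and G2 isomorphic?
Yes, isomorphic

The graphs are isomorphic.
One valid mapping φ: V(G1) → V(G2): 0→3, 1→1, 2→4, 3→5, 4→2, 5→6, 6→0, 7→7

Verify φ preserves adjacency — for each edge of G1, its image is an edge of G2:
  (0,4) → (φ(0),φ(4)) = (2,3) ∈ E(G2) ✓
  (0,7) → (φ(0),φ(7)) = (3,7) ∈ E(G2) ✓
  (1,3) → (φ(1),φ(3)) = (1,5) ∈ E(G2) ✓
  (3,6) → (φ(3),φ(6)) = (0,5) ∈ E(G2) ✓
  (3,7) → (φ(3),φ(7)) = (5,7) ∈ E(G2) ✓
  (4,5) → (φ(4),φ(5)) = (2,6) ∈ E(G2) ✓
  (5,7) → (φ(5),φ(7)) = (6,7) ∈ E(G2) ✓
All 7 edges of G1 map to edges of G2, and |E(G1)| = |E(G2)| = 7, so φ is a bijection on edges as well as vertices. Hence G1 ≅ G2.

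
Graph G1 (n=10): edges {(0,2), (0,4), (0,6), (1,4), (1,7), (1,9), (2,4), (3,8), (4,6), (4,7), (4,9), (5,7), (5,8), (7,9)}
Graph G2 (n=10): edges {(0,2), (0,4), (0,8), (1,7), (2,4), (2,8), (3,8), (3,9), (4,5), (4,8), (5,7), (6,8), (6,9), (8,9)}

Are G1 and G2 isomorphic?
Yes, isomorphic

The graphs are isomorphic.
One valid mapping φ: V(G1) → V(G2): 0→9, 1→2, 2→6, 3→1, 4→8, 5→5, 6→3, 7→4, 8→7, 9→0

Verify φ preserves adjacency — for each edge of G1, its image is an edge of G2:
  (0,2) → (φ(0),φ(2)) = (6,9) ∈ E(G2) ✓
  (0,4) → (φ(0),φ(4)) = (8,9) ∈ E(G2) ✓
  (0,6) → (φ(0),φ(6)) = (3,9) ∈ E(G2) ✓
  (1,4) → (φ(1),φ(4)) = (2,8) ∈ E(G2) ✓
  (1,7) → (φ(1),φ(7)) = (2,4) ∈ E(G2) ✓
  (1,9) → (φ(1),φ(9)) = (0,2) ∈ E(G2) ✓
  (2,4) → (φ(2),φ(4)) = (6,8) ∈ E(G2) ✓
  (3,8) → (φ(3),φ(8)) = (1,7) ∈ E(G2) ✓
  (4,6) → (φ(4),φ(6)) = (3,8) ∈ E(G2) ✓
  (4,7) → (φ(4),φ(7)) = (4,8) ∈ E(G2) ✓
  (4,9) → (φ(4),φ(9)) = (0,8) ∈ E(G2) ✓
  (5,7) → (φ(5),φ(7)) = (4,5) ∈ E(G2) ✓
  (5,8) → (φ(5),φ(8)) = (5,7) ∈ E(G2) ✓
  (7,9) → (φ(7),φ(9)) = (0,4) ∈ E(G2) ✓
All 14 edges of G1 map to edges of G2, and |E(G1)| = |E(G2)| = 14, so φ is a bijection on edges as well as vertices. Hence G1 ≅ G2.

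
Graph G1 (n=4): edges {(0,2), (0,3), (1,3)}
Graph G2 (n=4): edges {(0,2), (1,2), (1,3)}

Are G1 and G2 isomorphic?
Yes, isomorphic

The graphs are isomorphic.
One valid mapping φ: V(G1) → V(G2): 0→1, 1→0, 2→3, 3→2

Verify φ preserves adjacency — for each edge of G1, its image is an edge of G2:
  (0,2) → (φ(0),φ(2)) = (1,3) ∈ E(G2) ✓
  (0,3) → (φ(0),φ(3)) = (1,2) ∈ E(G2) ✓
  (1,3) → (φ(1),φ(3)) = (0,2) ∈ E(G2) ✓
All 3 edges of G1 map to edges of G2, and |E(G1)| = |E(G2)| = 3, so φ is a bijection on edges as well as vertices. Hence G1 ≅ G2.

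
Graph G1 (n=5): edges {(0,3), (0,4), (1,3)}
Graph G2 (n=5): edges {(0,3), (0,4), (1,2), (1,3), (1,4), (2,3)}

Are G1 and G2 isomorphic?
No, not isomorphic

The graphs are NOT isomorphic.

Degrees in G1: deg(0)=2, deg(1)=1, deg(2)=0, deg(3)=2, deg(4)=1.
Sorted degree sequence of G1: [2, 2, 1, 1, 0].
Degrees in G2: deg(0)=2, deg(1)=3, deg(2)=2, deg(3)=3, deg(4)=2.
Sorted degree sequence of G2: [3, 3, 2, 2, 2].
The (sorted) degree sequence is an isomorphism invariant, so since G1 and G2 have different degree sequences they cannot be isomorphic.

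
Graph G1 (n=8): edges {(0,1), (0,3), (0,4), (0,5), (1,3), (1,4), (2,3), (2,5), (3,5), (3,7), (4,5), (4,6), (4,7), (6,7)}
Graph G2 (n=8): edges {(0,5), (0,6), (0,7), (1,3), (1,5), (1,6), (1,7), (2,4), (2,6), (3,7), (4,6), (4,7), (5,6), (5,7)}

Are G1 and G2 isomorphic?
Yes, isomorphic

The graphs are isomorphic.
One valid mapping φ: V(G1) → V(G2): 0→5, 1→0, 2→3, 3→7, 4→6, 5→1, 6→2, 7→4

Verify φ preserves adjacency — for each edge of G1, its image is an edge of G2:
  (0,1) → (φ(0),φ(1)) = (0,5) ∈ E(G2) ✓
  (0,3) → (φ(0),φ(3)) = (5,7) ∈ E(G2) ✓
  (0,4) → (φ(0),φ(4)) = (5,6) ∈ E(G2) ✓
  (0,5) → (φ(0),φ(5)) = (1,5) ∈ E(G2) ✓
  (1,3) → (φ(1),φ(3)) = (0,7) ∈ E(G2) ✓
  (1,4) → (φ(1),φ(4)) = (0,6) ∈ E(G2) ✓
  (2,3) → (φ(2),φ(3)) = (3,7) ∈ E(G2) ✓
  (2,5) → (φ(2),φ(5)) = (1,3) ∈ E(G2) ✓
  (3,5) → (φ(3),φ(5)) = (1,7) ∈ E(G2) ✓
  (3,7) → (φ(3),φ(7)) = (4,7) ∈ E(G2) ✓
  (4,5) → (φ(4),φ(5)) = (1,6) ∈ E(G2) ✓
  (4,6) → (φ(4),φ(6)) = (2,6) ∈ E(G2) ✓
  (4,7) → (φ(4),φ(7)) = (4,6) ∈ E(G2) ✓
  (6,7) → (φ(6),φ(7)) = (2,4) ∈ E(G2) ✓
All 14 edges of G1 map to edges of G2, and |E(G1)| = |E(G2)| = 14, so φ is a bijection on edges as well as vertices. Hence G1 ≅ G2.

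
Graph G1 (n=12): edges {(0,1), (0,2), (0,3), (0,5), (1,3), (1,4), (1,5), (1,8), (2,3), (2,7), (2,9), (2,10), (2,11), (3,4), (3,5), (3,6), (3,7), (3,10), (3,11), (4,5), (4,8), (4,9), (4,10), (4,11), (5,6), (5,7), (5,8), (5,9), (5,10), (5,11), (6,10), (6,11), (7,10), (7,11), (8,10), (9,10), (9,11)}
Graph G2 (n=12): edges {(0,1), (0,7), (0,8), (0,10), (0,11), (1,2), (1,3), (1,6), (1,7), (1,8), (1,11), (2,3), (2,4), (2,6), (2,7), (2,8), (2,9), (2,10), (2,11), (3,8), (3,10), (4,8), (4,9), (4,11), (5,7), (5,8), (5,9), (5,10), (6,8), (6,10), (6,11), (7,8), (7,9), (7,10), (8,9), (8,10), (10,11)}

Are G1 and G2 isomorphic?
Yes, isomorphic

The graphs are isomorphic.
One valid mapping φ: V(G1) → V(G2): 0→4, 1→9, 2→11, 3→2, 4→7, 5→8, 6→3, 7→6, 8→5, 9→0, 10→10, 11→1

Verify φ preserves adjacency — for each edge of G1, its image is an edge of G2:
  (0,1) → (φ(0),φ(1)) = (4,9) ∈ E(G2) ✓
  (0,2) → (φ(0),φ(2)) = (4,11) ∈ E(G2) ✓
  (0,3) → (φ(0),φ(3)) = (2,4) ∈ E(G2) ✓
  (0,5) → (φ(0),φ(5)) = (4,8) ∈ E(G2) ✓
  (1,3) → (φ(1),φ(3)) = (2,9) ∈ E(G2) ✓
  (1,4) → (φ(1),φ(4)) = (7,9) ∈ E(G2) ✓
  (1,5) → (φ(1),φ(5)) = (8,9) ∈ E(G2) ✓
  (1,8) → (φ(1),φ(8)) = (5,9) ∈ E(G2) ✓
  (2,3) → (φ(2),φ(3)) = (2,11) ∈ E(G2) ✓
  (2,7) → (φ(2),φ(7)) = (6,11) ∈ E(G2) ✓
  (2,9) → (φ(2),φ(9)) = (0,11) ∈ E(G2) ✓
  (2,10) → (φ(2),φ(10)) = (10,11) ∈ E(G2) ✓
  (2,11) → (φ(2),φ(11)) = (1,11) ∈ E(G2) ✓
  (3,4) → (φ(3),φ(4)) = (2,7) ∈ E(G2) ✓
  (3,5) → (φ(3),φ(5)) = (2,8) ∈ E(G2) ✓
  (3,6) → (φ(3),φ(6)) = (2,3) ∈ E(G2) ✓
  (3,7) → (φ(3),φ(7)) = (2,6) ∈ E(G2) ✓
  (3,10) → (φ(3),φ(10)) = (2,10) ∈ E(G2) ✓
  (3,11) → (φ(3),φ(11)) = (1,2) ∈ E(G2) ✓
  (4,5) → (φ(4),φ(5)) = (7,8) ∈ E(G2) ✓
  (4,8) → (φ(4),φ(8)) = (5,7) ∈ E(G2) ✓
  (4,9) → (φ(4),φ(9)) = (0,7) ∈ E(G2) ✓
  (4,10) → (φ(4),φ(10)) = (7,10) ∈ E(G2) ✓
  (4,11) → (φ(4),φ(11)) = (1,7) ∈ E(G2) ✓
  (5,6) → (φ(5),φ(6)) = (3,8) ∈ E(G2) ✓
  (5,7) → (φ(5),φ(7)) = (6,8) ∈ E(G2) ✓
  (5,8) → (φ(5),φ(8)) = (5,8) ∈ E(G2) ✓
  (5,9) → (φ(5),φ(9)) = (0,8) ∈ E(G2) ✓
  (5,10) → (φ(5),φ(10)) = (8,10) ∈ E(G2) ✓
  (5,11) → (φ(5),φ(11)) = (1,8) ∈ E(G2) ✓
  (6,10) → (φ(6),φ(10)) = (3,10) ∈ E(G2) ✓
  (6,11) → (φ(6),φ(11)) = (1,3) ∈ E(G2) ✓
  (7,10) → (φ(7),φ(10)) = (6,10) ∈ E(G2) ✓
  (7,11) → (φ(7),φ(11)) = (1,6) ∈ E(G2) ✓
  (8,10) → (φ(8),φ(10)) = (5,10) ∈ E(G2) ✓
  (9,10) → (φ(9),φ(10)) = (0,10) ∈ E(G2) ✓
  (9,11) → (φ(9),φ(11)) = (0,1) ∈ E(G2) ✓
All 37 edges of G1 map to edges of G2, and |E(G1)| = |E(G2)| = 37, so φ is a bijection on edges as well as vertices. Hence G1 ≅ G2.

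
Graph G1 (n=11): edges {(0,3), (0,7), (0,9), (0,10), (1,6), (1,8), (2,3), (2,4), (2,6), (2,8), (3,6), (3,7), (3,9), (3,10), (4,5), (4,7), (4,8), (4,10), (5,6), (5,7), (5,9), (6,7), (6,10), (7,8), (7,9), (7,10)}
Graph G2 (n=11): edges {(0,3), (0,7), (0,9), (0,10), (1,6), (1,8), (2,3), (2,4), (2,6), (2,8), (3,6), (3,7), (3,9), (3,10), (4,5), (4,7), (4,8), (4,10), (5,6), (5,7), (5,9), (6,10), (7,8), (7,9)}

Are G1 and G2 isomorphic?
No, not isomorphic

The graphs are NOT isomorphic.

Counting edges: G1 has 26 edge(s); G2 has 24 edge(s).
Edge count is an isomorphism invariant (a bijection on vertices induces a bijection on edges), so differing edge counts rule out isomorphism.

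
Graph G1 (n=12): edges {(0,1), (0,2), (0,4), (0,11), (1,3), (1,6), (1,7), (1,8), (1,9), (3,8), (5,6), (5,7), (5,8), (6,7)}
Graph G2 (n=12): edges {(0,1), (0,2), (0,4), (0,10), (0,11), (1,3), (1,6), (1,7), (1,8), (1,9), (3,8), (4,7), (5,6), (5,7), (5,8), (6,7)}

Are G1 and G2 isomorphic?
No, not isomorphic

The graphs are NOT isomorphic.

Counting edges: G1 has 14 edge(s); G2 has 16 edge(s).
Edge count is an isomorphism invariant (a bijection on vertices induces a bijection on edges), so differing edge counts rule out isomorphism.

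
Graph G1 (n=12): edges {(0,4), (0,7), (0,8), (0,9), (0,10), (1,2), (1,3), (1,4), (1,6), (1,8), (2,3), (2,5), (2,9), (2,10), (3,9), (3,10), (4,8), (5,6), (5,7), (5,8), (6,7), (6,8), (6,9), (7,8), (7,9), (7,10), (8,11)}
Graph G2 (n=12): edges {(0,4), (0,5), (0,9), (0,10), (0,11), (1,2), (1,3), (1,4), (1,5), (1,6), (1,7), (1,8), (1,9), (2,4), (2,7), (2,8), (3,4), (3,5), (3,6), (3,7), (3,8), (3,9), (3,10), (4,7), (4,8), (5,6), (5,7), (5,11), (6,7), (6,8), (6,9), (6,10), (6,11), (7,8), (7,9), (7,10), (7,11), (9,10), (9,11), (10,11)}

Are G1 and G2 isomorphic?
No, not isomorphic

The graphs are NOT isomorphic.

Degrees in G1: deg(0)=5, deg(1)=5, deg(2)=5, deg(3)=4, deg(4)=3, deg(5)=4, deg(6)=5, deg(7)=6, deg(8)=7, deg(9)=5, deg(10)=4, deg(11)=1.
Sorted degree sequence of G1: [7, 6, 5, 5, 5, 5, 5, 4, 4, 4, 3, 1].
Degrees in G2: deg(0)=5, deg(1)=8, deg(2)=4, deg(3)=8, deg(4)=6, deg(5)=6, deg(6)=8, deg(7)=10, deg(8)=6, deg(9)=7, deg(10)=6, deg(11)=6.
Sorted degree sequence of G2: [10, 8, 8, 8, 7, 6, 6, 6, 6, 6, 5, 4].
The (sorted) degree sequence is an isomorphism invariant, so since G1 and G2 have different degree sequences they cannot be isomorphic.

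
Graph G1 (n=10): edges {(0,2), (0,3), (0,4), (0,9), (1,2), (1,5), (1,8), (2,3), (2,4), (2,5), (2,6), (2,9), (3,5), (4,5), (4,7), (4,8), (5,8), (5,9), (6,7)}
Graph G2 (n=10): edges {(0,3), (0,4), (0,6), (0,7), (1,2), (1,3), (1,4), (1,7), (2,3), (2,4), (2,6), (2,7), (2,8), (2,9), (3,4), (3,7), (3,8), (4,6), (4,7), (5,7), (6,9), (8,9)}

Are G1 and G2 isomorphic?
No, not isomorphic

The graphs are NOT isomorphic.

Degrees in G1: deg(0)=4, deg(1)=3, deg(2)=7, deg(3)=3, deg(4)=5, deg(5)=6, deg(6)=2, deg(7)=2, deg(8)=3, deg(9)=3.
Sorted degree sequence of G1: [7, 6, 5, 4, 3, 3, 3, 3, 2, 2].
Degrees in G2: deg(0)=4, deg(1)=4, deg(2)=7, deg(3)=6, deg(4)=6, deg(5)=1, deg(6)=4, deg(7)=6, deg(8)=3, deg(9)=3.
Sorted degree sequence of G2: [7, 6, 6, 6, 4, 4, 4, 3, 3, 1].
The (sorted) degree sequence is an isomorphism invariant, so since G1 and G2 have different degree sequences they cannot be isomorphic.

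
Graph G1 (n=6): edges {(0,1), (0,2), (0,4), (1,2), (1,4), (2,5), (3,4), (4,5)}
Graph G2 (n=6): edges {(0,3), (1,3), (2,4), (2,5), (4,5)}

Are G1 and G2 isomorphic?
No, not isomorphic

The graphs are NOT isomorphic.

Counting triangles (3-cliques): G1 has 2, G2 has 1.
Triangle count is an isomorphism invariant, so differing triangle counts rule out isomorphism.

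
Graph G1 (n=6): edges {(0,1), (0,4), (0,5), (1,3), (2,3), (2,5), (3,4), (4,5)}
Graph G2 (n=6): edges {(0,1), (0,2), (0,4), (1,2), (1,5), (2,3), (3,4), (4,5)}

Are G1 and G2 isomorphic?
Yes, isomorphic

The graphs are isomorphic.
One valid mapping φ: V(G1) → V(G2): 0→2, 1→3, 2→5, 3→4, 4→0, 5→1

Verify φ preserves adjacency — for each edge of G1, its image is an edge of G2:
  (0,1) → (φ(0),φ(1)) = (2,3) ∈ E(G2) ✓
  (0,4) → (φ(0),φ(4)) = (0,2) ∈ E(G2) ✓
  (0,5) → (φ(0),φ(5)) = (1,2) ∈ E(G2) ✓
  (1,3) → (φ(1),φ(3)) = (3,4) ∈ E(G2) ✓
  (2,3) → (φ(2),φ(3)) = (4,5) ∈ E(G2) ✓
  (2,5) → (φ(2),φ(5)) = (1,5) ∈ E(G2) ✓
  (3,4) → (φ(3),φ(4)) = (0,4) ∈ E(G2) ✓
  (4,5) → (φ(4),φ(5)) = (0,1) ∈ E(G2) ✓
All 8 edges of G1 map to edges of G2, and |E(G1)| = |E(G2)| = 8, so φ is a bijection on edges as well as vertices. Hence G1 ≅ G2.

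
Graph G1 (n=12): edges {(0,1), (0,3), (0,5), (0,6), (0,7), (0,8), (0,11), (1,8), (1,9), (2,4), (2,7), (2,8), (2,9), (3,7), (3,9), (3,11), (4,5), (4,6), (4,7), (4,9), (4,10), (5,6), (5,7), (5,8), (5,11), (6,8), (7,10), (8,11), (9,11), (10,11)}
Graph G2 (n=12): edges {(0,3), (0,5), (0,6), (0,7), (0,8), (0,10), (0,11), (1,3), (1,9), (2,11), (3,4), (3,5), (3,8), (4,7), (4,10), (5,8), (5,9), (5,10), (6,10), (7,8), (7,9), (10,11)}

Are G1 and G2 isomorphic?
No, not isomorphic

The graphs are NOT isomorphic.

Counting triangles (3-cliques): G1 has 17, G2 has 8.
Triangle count is an isomorphism invariant, so differing triangle counts rule out isomorphism.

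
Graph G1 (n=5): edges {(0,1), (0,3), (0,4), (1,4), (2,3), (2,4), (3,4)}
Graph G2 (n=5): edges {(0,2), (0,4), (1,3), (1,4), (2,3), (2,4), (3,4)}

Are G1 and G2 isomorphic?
Yes, isomorphic

The graphs are isomorphic.
One valid mapping φ: V(G1) → V(G2): 0→3, 1→1, 2→0, 3→2, 4→4

Verify φ preserves adjacency — for each edge of G1, its image is an edge of G2:
  (0,1) → (φ(0),φ(1)) = (1,3) ∈ E(G2) ✓
  (0,3) → (φ(0),φ(3)) = (2,3) ∈ E(G2) ✓
  (0,4) → (φ(0),φ(4)) = (3,4) ∈ E(G2) ✓
  (1,4) → (φ(1),φ(4)) = (1,4) ∈ E(G2) ✓
  (2,3) → (φ(2),φ(3)) = (0,2) ∈ E(G2) ✓
  (2,4) → (φ(2),φ(4)) = (0,4) ∈ E(G2) ✓
  (3,4) → (φ(3),φ(4)) = (2,4) ∈ E(G2) ✓
All 7 edges of G1 map to edges of G2, and |E(G1)| = |E(G2)| = 7, so φ is a bijection on edges as well as vertices. Hence G1 ≅ G2.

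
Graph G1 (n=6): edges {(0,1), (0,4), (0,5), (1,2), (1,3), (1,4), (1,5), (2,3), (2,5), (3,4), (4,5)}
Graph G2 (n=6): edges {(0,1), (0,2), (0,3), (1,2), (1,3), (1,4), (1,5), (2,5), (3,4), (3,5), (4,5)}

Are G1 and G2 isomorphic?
Yes, isomorphic

The graphs are isomorphic.
One valid mapping φ: V(G1) → V(G2): 0→4, 1→1, 2→2, 3→0, 4→3, 5→5

Verify φ preserves adjacency — for each edge of G1, its image is an edge of G2:
  (0,1) → (φ(0),φ(1)) = (1,4) ∈ E(G2) ✓
  (0,4) → (φ(0),φ(4)) = (3,4) ∈ E(G2) ✓
  (0,5) → (φ(0),φ(5)) = (4,5) ∈ E(G2) ✓
  (1,2) → (φ(1),φ(2)) = (1,2) ∈ E(G2) ✓
  (1,3) → (φ(1),φ(3)) = (0,1) ∈ E(G2) ✓
  (1,4) → (φ(1),φ(4)) = (1,3) ∈ E(G2) ✓
  (1,5) → (φ(1),φ(5)) = (1,5) ∈ E(G2) ✓
  (2,3) → (φ(2),φ(3)) = (0,2) ∈ E(G2) ✓
  (2,5) → (φ(2),φ(5)) = (2,5) ∈ E(G2) ✓
  (3,4) → (φ(3),φ(4)) = (0,3) ∈ E(G2) ✓
  (4,5) → (φ(4),φ(5)) = (3,5) ∈ E(G2) ✓
All 11 edges of G1 map to edges of G2, and |E(G1)| = |E(G2)| = 11, so φ is a bijection on edges as well as vertices. Hence G1 ≅ G2.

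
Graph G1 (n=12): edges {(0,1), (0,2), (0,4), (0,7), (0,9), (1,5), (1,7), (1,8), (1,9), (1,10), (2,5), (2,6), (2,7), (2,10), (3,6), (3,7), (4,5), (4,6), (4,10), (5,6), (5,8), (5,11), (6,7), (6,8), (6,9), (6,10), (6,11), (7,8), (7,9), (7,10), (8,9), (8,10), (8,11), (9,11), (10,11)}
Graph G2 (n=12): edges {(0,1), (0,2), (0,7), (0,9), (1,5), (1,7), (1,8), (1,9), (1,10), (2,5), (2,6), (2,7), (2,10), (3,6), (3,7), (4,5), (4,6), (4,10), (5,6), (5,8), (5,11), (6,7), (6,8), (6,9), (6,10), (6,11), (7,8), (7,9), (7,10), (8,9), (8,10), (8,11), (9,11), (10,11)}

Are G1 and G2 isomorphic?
No, not isomorphic

The graphs are NOT isomorphic.

Counting edges: G1 has 35 edge(s); G2 has 34 edge(s).
Edge count is an isomorphism invariant (a bijection on vertices induces a bijection on edges), so differing edge counts rule out isomorphism.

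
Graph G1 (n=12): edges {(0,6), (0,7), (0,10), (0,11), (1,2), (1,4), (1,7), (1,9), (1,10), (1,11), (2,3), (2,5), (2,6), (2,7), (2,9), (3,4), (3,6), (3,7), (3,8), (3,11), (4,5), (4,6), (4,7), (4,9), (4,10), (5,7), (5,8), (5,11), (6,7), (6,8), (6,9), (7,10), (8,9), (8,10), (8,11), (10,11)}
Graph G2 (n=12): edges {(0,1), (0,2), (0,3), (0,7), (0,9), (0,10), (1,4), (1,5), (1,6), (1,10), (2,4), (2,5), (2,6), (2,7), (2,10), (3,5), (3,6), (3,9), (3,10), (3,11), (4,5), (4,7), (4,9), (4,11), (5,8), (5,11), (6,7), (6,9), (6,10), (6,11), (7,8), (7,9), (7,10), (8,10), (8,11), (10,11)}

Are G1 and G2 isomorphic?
Yes, isomorphic

The graphs are isomorphic.
One valid mapping φ: V(G1) → V(G2): 0→8, 1→3, 2→0, 3→2, 4→6, 5→1, 6→7, 7→10, 8→4, 9→9, 10→11, 11→5

Verify φ preserves adjacency — for each edge of G1, its image is an edge of G2:
  (0,6) → (φ(0),φ(6)) = (7,8) ∈ E(G2) ✓
  (0,7) → (φ(0),φ(7)) = (8,10) ∈ E(G2) ✓
  (0,10) → (φ(0),φ(10)) = (8,11) ∈ E(G2) ✓
  (0,11) → (φ(0),φ(11)) = (5,8) ∈ E(G2) ✓
  (1,2) → (φ(1),φ(2)) = (0,3) ∈ E(G2) ✓
  (1,4) → (φ(1),φ(4)) = (3,6) ∈ E(G2) ✓
  (1,7) → (φ(1),φ(7)) = (3,10) ∈ E(G2) ✓
  (1,9) → (φ(1),φ(9)) = (3,9) ∈ E(G2) ✓
  (1,10) → (φ(1),φ(10)) = (3,11) ∈ E(G2) ✓
  (1,11) → (φ(1),φ(11)) = (3,5) ∈ E(G2) ✓
  (2,3) → (φ(2),φ(3)) = (0,2) ∈ E(G2) ✓
  (2,5) → (φ(2),φ(5)) = (0,1) ∈ E(G2) ✓
  (2,6) → (φ(2),φ(6)) = (0,7) ∈ E(G2) ✓
  (2,7) → (φ(2),φ(7)) = (0,10) ∈ E(G2) ✓
  (2,9) → (φ(2),φ(9)) = (0,9) ∈ E(G2) ✓
  (3,4) → (φ(3),φ(4)) = (2,6) ∈ E(G2) ✓
  (3,6) → (φ(3),φ(6)) = (2,7) ∈ E(G2) ✓
  (3,7) → (φ(3),φ(7)) = (2,10) ∈ E(G2) ✓
  (3,8) → (φ(3),φ(8)) = (2,4) ∈ E(G2) ✓
  (3,11) → (φ(3),φ(11)) = (2,5) ∈ E(G2) ✓
  (4,5) → (φ(4),φ(5)) = (1,6) ∈ E(G2) ✓
  (4,6) → (φ(4),φ(6)) = (6,7) ∈ E(G2) ✓
  (4,7) → (φ(4),φ(7)) = (6,10) ∈ E(G2) ✓
  (4,9) → (φ(4),φ(9)) = (6,9) ∈ E(G2) ✓
  (4,10) → (φ(4),φ(10)) = (6,11) ∈ E(G2) ✓
  (5,7) → (φ(5),φ(7)) = (1,10) ∈ E(G2) ✓
  (5,8) → (φ(5),φ(8)) = (1,4) ∈ E(G2) ✓
  (5,11) → (φ(5),φ(11)) = (1,5) ∈ E(G2) ✓
  (6,7) → (φ(6),φ(7)) = (7,10) ∈ E(G2) ✓
  (6,8) → (φ(6),φ(8)) = (4,7) ∈ E(G2) ✓
  (6,9) → (φ(6),φ(9)) = (7,9) ∈ E(G2) ✓
  (7,10) → (φ(7),φ(10)) = (10,11) ∈ E(G2) ✓
  (8,9) → (φ(8),φ(9)) = (4,9) ∈ E(G2) ✓
  (8,10) → (φ(8),φ(10)) = (4,11) ∈ E(G2) ✓
  (8,11) → (φ(8),φ(11)) = (4,5) ∈ E(G2) ✓
  (10,11) → (φ(10),φ(11)) = (5,11) ∈ E(G2) ✓
All 36 edges of G1 map to edges of G2, and |E(G1)| = |E(G2)| = 36, so φ is a bijection on edges as well as vertices. Hence G1 ≅ G2.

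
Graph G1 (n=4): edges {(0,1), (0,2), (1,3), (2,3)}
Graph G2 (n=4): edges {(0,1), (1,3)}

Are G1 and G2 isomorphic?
No, not isomorphic

The graphs are NOT isomorphic.

Connected components of G1: 1 component(s) with vertex sets [[0, 1, 2, 3]], sizes [4].
Connected components of G2: 2 component(s) with vertex sets [[2], [0, 1, 3]], sizes [1, 3].
The number of connected components (and the multiset of component sizes) is an isomorphism invariant — an isomorphism maps each component of G1 bijectively onto a component of G2. Since G1 has 1 component(s) and G2 has 2, they cannot be isomorphic.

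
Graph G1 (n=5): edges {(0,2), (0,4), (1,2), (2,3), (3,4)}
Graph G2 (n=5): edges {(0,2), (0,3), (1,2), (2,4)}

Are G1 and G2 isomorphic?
No, not isomorphic

The graphs are NOT isomorphic.

Degrees in G1: deg(0)=2, deg(1)=1, deg(2)=3, deg(3)=2, deg(4)=2.
Sorted degree sequence of G1: [3, 2, 2, 2, 1].
Degrees in G2: deg(0)=2, deg(1)=1, deg(2)=3, deg(3)=1, deg(4)=1.
Sorted degree sequence of G2: [3, 2, 1, 1, 1].
The (sorted) degree sequence is an isomorphism invariant, so since G1 and G2 have different degree sequences they cannot be isomorphic.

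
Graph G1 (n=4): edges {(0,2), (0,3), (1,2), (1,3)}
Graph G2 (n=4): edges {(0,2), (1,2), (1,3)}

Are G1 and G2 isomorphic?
No, not isomorphic

The graphs are NOT isomorphic.

Degrees in G1: deg(0)=2, deg(1)=2, deg(2)=2, deg(3)=2.
Sorted degree sequence of G1: [2, 2, 2, 2].
Degrees in G2: deg(0)=1, deg(1)=2, deg(2)=2, deg(3)=1.
Sorted degree sequence of G2: [2, 2, 1, 1].
The (sorted) degree sequence is an isomorphism invariant, so since G1 and G2 have different degree sequences they cannot be isomorphic.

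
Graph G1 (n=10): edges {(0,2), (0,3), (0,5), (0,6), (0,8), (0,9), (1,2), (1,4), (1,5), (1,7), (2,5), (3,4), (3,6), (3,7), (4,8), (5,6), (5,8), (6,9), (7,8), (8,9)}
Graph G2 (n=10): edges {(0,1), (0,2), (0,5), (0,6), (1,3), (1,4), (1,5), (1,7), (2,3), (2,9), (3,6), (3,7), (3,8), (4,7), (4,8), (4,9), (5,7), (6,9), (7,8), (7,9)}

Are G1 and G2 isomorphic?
Yes, isomorphic

The graphs are isomorphic.
One valid mapping φ: V(G1) → V(G2): 0→7, 1→0, 2→5, 3→9, 4→6, 5→1, 6→4, 7→2, 8→3, 9→8

Verify φ preserves adjacency — for each edge of G1, its image is an edge of G2:
  (0,2) → (φ(0),φ(2)) = (5,7) ∈ E(G2) ✓
  (0,3) → (φ(0),φ(3)) = (7,9) ∈ E(G2) ✓
  (0,5) → (φ(0),φ(5)) = (1,7) ∈ E(G2) ✓
  (0,6) → (φ(0),φ(6)) = (4,7) ∈ E(G2) ✓
  (0,8) → (φ(0),φ(8)) = (3,7) ∈ E(G2) ✓
  (0,9) → (φ(0),φ(9)) = (7,8) ∈ E(G2) ✓
  (1,2) → (φ(1),φ(2)) = (0,5) ∈ E(G2) ✓
  (1,4) → (φ(1),φ(4)) = (0,6) ∈ E(G2) ✓
  (1,5) → (φ(1),φ(5)) = (0,1) ∈ E(G2) ✓
  (1,7) → (φ(1),φ(7)) = (0,2) ∈ E(G2) ✓
  (2,5) → (φ(2),φ(5)) = (1,5) ∈ E(G2) ✓
  (3,4) → (φ(3),φ(4)) = (6,9) ∈ E(G2) ✓
  (3,6) → (φ(3),φ(6)) = (4,9) ∈ E(G2) ✓
  (3,7) → (φ(3),φ(7)) = (2,9) ∈ E(G2) ✓
  (4,8) → (φ(4),φ(8)) = (3,6) ∈ E(G2) ✓
  (5,6) → (φ(5),φ(6)) = (1,4) ∈ E(G2) ✓
  (5,8) → (φ(5),φ(8)) = (1,3) ∈ E(G2) ✓
  (6,9) → (φ(6),φ(9)) = (4,8) ∈ E(G2) ✓
  (7,8) → (φ(7),φ(8)) = (2,3) ∈ E(G2) ✓
  (8,9) → (φ(8),φ(9)) = (3,8) ∈ E(G2) ✓
All 20 edges of G1 map to edges of G2, and |E(G1)| = |E(G2)| = 20, so φ is a bijection on edges as well as vertices. Hence G1 ≅ G2.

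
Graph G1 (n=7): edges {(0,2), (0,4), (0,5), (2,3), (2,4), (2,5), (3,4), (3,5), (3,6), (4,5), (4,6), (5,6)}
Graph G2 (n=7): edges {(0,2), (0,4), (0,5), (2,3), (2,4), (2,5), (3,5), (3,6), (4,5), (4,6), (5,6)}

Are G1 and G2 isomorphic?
No, not isomorphic

The graphs are NOT isomorphic.

Counting edges: G1 has 12 edge(s); G2 has 11 edge(s).
Edge count is an isomorphism invariant (a bijection on vertices induces a bijection on edges), so differing edge counts rule out isomorphism.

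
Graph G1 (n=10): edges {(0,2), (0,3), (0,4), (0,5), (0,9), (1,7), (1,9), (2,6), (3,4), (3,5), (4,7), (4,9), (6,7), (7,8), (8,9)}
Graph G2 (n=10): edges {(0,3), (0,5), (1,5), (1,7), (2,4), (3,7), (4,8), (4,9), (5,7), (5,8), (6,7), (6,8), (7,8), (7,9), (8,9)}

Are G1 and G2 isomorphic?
No, not isomorphic

The graphs are NOT isomorphic.

Degrees in G1: deg(0)=5, deg(1)=2, deg(2)=2, deg(3)=3, deg(4)=4, deg(5)=2, deg(6)=2, deg(7)=4, deg(8)=2, deg(9)=4.
Sorted degree sequence of G1: [5, 4, 4, 4, 3, 2, 2, 2, 2, 2].
Degrees in G2: deg(0)=2, deg(1)=2, deg(2)=1, deg(3)=2, deg(4)=3, deg(5)=4, deg(6)=2, deg(7)=6, deg(8)=5, deg(9)=3.
Sorted degree sequence of G2: [6, 5, 4, 3, 3, 2, 2, 2, 2, 1].
The (sorted) degree sequence is an isomorphism invariant, so since G1 and G2 have different degree sequences they cannot be isomorphic.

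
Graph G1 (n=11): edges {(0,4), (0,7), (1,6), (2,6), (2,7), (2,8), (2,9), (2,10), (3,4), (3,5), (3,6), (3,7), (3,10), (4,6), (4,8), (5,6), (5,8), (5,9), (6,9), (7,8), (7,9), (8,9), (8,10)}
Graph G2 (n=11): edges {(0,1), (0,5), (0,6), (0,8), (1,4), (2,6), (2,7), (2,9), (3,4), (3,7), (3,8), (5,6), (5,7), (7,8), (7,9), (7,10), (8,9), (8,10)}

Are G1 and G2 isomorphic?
No, not isomorphic

The graphs are NOT isomorphic.

Counting triangles (3-cliques): G1 has 10, G2 has 5.
Triangle count is an isomorphism invariant, so differing triangle counts rule out isomorphism.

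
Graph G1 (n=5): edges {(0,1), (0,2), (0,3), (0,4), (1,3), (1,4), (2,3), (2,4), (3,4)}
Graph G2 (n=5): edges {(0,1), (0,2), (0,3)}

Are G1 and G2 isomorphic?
No, not isomorphic

The graphs are NOT isomorphic.

Counting triangles (3-cliques): G1 has 7, G2 has 0.
Triangle count is an isomorphism invariant, so differing triangle counts rule out isomorphism.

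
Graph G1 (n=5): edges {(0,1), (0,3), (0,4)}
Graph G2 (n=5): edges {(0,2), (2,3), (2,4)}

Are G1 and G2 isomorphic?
Yes, isomorphic

The graphs are isomorphic.
One valid mapping φ: V(G1) → V(G2): 0→2, 1→4, 2→1, 3→0, 4→3

Verify φ preserves adjacency — for each edge of G1, its image is an edge of G2:
  (0,1) → (φ(0),φ(1)) = (2,4) ∈ E(G2) ✓
  (0,3) → (φ(0),φ(3)) = (0,2) ∈ E(G2) ✓
  (0,4) → (φ(0),φ(4)) = (2,3) ∈ E(G2) ✓
All 3 edges of G1 map to edges of G2, and |E(G1)| = |E(G2)| = 3, so φ is a bijection on edges as well as vertices. Hence G1 ≅ G2.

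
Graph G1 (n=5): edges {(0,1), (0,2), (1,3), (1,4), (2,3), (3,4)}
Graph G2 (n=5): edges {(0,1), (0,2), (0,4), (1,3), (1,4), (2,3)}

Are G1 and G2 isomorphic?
Yes, isomorphic

The graphs are isomorphic.
One valid mapping φ: V(G1) → V(G2): 0→3, 1→1, 2→2, 3→0, 4→4

Verify φ preserves adjacency — for each edge of G1, its image is an edge of G2:
  (0,1) → (φ(0),φ(1)) = (1,3) ∈ E(G2) ✓
  (0,2) → (φ(0),φ(2)) = (2,3) ∈ E(G2) ✓
  (1,3) → (φ(1),φ(3)) = (0,1) ∈ E(G2) ✓
  (1,4) → (φ(1),φ(4)) = (1,4) ∈ E(G2) ✓
  (2,3) → (φ(2),φ(3)) = (0,2) ∈ E(G2) ✓
  (3,4) → (φ(3),φ(4)) = (0,4) ∈ E(G2) ✓
All 6 edges of G1 map to edges of G2, and |E(G1)| = |E(G2)| = 6, so φ is a bijection on edges as well as vertices. Hence G1 ≅ G2.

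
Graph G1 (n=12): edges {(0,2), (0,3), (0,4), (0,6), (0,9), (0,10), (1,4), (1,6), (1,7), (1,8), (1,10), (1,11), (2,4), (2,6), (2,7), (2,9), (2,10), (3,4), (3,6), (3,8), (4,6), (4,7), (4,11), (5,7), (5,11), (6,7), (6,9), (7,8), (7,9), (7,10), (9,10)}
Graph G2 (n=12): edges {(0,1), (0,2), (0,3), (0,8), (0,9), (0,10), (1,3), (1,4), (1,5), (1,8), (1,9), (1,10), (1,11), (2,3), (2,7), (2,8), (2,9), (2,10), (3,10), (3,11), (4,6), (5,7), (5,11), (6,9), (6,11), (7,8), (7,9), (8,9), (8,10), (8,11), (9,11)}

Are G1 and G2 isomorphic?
Yes, isomorphic

The graphs are isomorphic.
One valid mapping φ: V(G1) → V(G2): 0→2, 1→11, 2→0, 3→7, 4→9, 5→4, 6→8, 7→1, 8→5, 9→10, 10→3, 11→6

Verify φ preserves adjacency — for each edge of G1, its image is an edge of G2:
  (0,2) → (φ(0),φ(2)) = (0,2) ∈ E(G2) ✓
  (0,3) → (φ(0),φ(3)) = (2,7) ∈ E(G2) ✓
  (0,4) → (φ(0),φ(4)) = (2,9) ∈ E(G2) ✓
  (0,6) → (φ(0),φ(6)) = (2,8) ∈ E(G2) ✓
  (0,9) → (φ(0),φ(9)) = (2,10) ∈ E(G2) ✓
  (0,10) → (φ(0),φ(10)) = (2,3) ∈ E(G2) ✓
  (1,4) → (φ(1),φ(4)) = (9,11) ∈ E(G2) ✓
  (1,6) → (φ(1),φ(6)) = (8,11) ∈ E(G2) ✓
  (1,7) → (φ(1),φ(7)) = (1,11) ∈ E(G2) ✓
  (1,8) → (φ(1),φ(8)) = (5,11) ∈ E(G2) ✓
  (1,10) → (φ(1),φ(10)) = (3,11) ∈ E(G2) ✓
  (1,11) → (φ(1),φ(11)) = (6,11) ∈ E(G2) ✓
  (2,4) → (φ(2),φ(4)) = (0,9) ∈ E(G2) ✓
  (2,6) → (φ(2),φ(6)) = (0,8) ∈ E(G2) ✓
  (2,7) → (φ(2),φ(7)) = (0,1) ∈ E(G2) ✓
  (2,9) → (φ(2),φ(9)) = (0,10) ∈ E(G2) ✓
  (2,10) → (φ(2),φ(10)) = (0,3) ∈ E(G2) ✓
  (3,4) → (φ(3),φ(4)) = (7,9) ∈ E(G2) ✓
  (3,6) → (φ(3),φ(6)) = (7,8) ∈ E(G2) ✓
  (3,8) → (φ(3),φ(8)) = (5,7) ∈ E(G2) ✓
  (4,6) → (φ(4),φ(6)) = (8,9) ∈ E(G2) ✓
  (4,7) → (φ(4),φ(7)) = (1,9) ∈ E(G2) ✓
  (4,11) → (φ(4),φ(11)) = (6,9) ∈ E(G2) ✓
  (5,7) → (φ(5),φ(7)) = (1,4) ∈ E(G2) ✓
  (5,11) → (φ(5),φ(11)) = (4,6) ∈ E(G2) ✓
  (6,7) → (φ(6),φ(7)) = (1,8) ∈ E(G2) ✓
  (6,9) → (φ(6),φ(9)) = (8,10) ∈ E(G2) ✓
  (7,8) → (φ(7),φ(8)) = (1,5) ∈ E(G2) ✓
  (7,9) → (φ(7),φ(9)) = (1,10) ∈ E(G2) ✓
  (7,10) → (φ(7),φ(10)) = (1,3) ∈ E(G2) ✓
  (9,10) → (φ(9),φ(10)) = (3,10) ∈ E(G2) ✓
All 31 edges of G1 map to edges of G2, and |E(G1)| = |E(G2)| = 31, so φ is a bijection on edges as well as vertices. Hence G1 ≅ G2.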